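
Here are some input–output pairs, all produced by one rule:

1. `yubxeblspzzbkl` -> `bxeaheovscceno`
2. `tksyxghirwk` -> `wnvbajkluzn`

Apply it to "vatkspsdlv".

The rule is to shift every letter 3 places forward in the alphabet (wrapping around).
So "vatkspsdlv" becomes "ydwnvsvgoy".

ydwnvsvgoy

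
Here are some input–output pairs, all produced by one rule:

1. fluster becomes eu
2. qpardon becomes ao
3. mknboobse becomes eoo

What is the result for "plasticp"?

ai

The pattern: sort the characters into alphabetical order, then keep only the vowels.
For "plasticp", step one produces "acilppst"; step two turns that into "ai".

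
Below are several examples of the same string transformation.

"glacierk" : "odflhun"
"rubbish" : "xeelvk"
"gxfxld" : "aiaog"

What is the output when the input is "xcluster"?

foxvwhu

The rule is to delete the first character, then shift every letter 3 places forward in the alphabet (wrapping around).
On "xcluster": the first step gives "cluster", and the second then gives "foxvwhu".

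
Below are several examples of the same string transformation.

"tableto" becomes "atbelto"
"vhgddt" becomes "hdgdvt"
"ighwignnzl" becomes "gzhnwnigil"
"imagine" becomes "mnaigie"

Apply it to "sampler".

The rule is to take characters alternately from the front and the back (1st, last, 2nd, 2nd-last, ...), then move the first 2 characters to the end (rotate left by 2).
Applying both steps to "sampler": "sraemlp", then "aemlpsr".

aemlpsr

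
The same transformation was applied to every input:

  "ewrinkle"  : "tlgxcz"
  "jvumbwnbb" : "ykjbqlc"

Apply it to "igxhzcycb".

What's happening: delete the last 2 characters, then shift every letter 11 places backward in the alphabet (wrapping around).
For "igxhzcycb", step one produces "igxhzcy"; step two turns that into "xvmworn".

xvmworn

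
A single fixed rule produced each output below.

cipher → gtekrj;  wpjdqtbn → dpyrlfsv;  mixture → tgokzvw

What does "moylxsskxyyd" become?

What's happening: move the last 2 characters to the front (rotate right by 2), then shift every letter 2 places forward in the alphabet (wrapping around).
"moylxsskxyyd" → "ydmoylxsskxy" → "afoqanzuumza".
(Check on "mixture": → "remixtu" → "tgokzvw" ✓)

afoqanzuumza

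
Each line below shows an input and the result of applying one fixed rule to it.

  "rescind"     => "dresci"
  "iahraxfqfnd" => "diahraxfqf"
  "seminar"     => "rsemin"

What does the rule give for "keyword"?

dkeywo

The rule is to move the last 2 characters to the front (rotate right by 2), then delete the first character.
On "keyword": the first step gives "rdkeywo", and the second then gives "dkeywo".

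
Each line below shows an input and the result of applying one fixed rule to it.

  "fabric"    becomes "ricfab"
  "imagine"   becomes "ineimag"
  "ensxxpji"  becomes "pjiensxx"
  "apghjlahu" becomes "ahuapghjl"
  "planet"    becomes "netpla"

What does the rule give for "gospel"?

pelgos

The rule is to move the last 3 characters to the front (rotate right by 3).
On "gospel" that produces "pelgos".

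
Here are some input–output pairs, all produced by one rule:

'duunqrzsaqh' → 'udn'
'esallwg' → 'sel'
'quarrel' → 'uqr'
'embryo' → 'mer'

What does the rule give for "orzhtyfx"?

Rule — swap each adjacent pair of characters (1↔2, 3↔4, ...), then keep only the first 3 characters.
Applying both steps to "orzhtyfx": "rohzytxf", then "roh".

roh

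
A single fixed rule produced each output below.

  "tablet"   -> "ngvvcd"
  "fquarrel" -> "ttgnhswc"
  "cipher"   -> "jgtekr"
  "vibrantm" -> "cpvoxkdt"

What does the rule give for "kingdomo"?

fqoqmkpi

Each output is the input with this applied: shift every letter 2 places forward in the alphabet (wrapping around), then swap the front and back halves of the string.
"kingdomo" → "mkpifqoq" → "fqoqmkpi".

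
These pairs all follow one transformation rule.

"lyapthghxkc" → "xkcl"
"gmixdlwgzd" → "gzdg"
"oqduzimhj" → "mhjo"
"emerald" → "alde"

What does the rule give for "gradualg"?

The pattern: move the last 3 characters to the front (rotate right by 3), then keep only the first 4 characters.
"gradualg" → "alggradu" → "algg".

algg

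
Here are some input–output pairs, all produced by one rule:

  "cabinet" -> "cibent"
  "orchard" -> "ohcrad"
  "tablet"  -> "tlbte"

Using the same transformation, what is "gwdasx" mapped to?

Each output is the input with this applied: swap each adjacent pair of characters (1↔2, 3↔4, ...), then delete the first character.
Working it through for "gwdasx": intermediate "wgadxs", final "gadxs".

gadxs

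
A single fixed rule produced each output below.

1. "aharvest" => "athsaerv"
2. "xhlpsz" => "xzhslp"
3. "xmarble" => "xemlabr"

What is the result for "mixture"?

meirxut

Each output is the input with this applied: take characters alternately from the front and the back (1st, last, 2nd, 2nd-last, ...).
On "mixture" that produces "meirxut".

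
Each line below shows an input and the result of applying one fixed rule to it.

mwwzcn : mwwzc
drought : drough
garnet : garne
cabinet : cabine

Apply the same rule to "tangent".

tangen

The rule is to delete the last character.
On "tangent" that produces "tangen".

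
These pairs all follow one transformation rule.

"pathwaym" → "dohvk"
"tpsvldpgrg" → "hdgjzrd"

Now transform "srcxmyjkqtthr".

Each output is the input with this applied: delete the last 3 characters, then shift every letter 12 places backward in the alphabet (wrapping around).
"srcxmyjkqtthr" → "srcxmyjkqt" → "gfqlamxyeh".

gfqlamxyeh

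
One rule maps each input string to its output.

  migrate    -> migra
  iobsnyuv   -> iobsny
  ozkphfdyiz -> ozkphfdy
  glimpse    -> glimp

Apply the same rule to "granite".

grani

In each case the input is transformed by: delete the last 2 characters.
"granite" → "grani".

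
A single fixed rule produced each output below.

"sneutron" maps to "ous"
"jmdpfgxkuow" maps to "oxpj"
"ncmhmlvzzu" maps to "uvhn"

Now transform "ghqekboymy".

yoeg

Looking at the pairs, the operation is to keep one character in every 3, starting at position 1 (positions 1st, 4th, 7th, ...), then reverse the string.
Doing the same to "ghqekboymy": "yoeg".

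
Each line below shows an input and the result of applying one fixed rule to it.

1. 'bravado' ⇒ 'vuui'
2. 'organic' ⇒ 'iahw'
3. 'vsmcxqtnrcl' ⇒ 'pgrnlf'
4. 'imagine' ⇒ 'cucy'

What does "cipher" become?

wjy

Rule — shift every letter 6 places backward in the alphabet (wrapping around), then keep every other character starting from the first (positions 1st, 3rd, 5th, ...).
Doing the same to "cipher": "wjy".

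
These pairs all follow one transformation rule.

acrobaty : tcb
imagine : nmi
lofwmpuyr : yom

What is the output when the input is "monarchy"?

hor

In each case the input is transformed by: move the last 2 characters to the front (rotate right by 2), then keep one character in every 3, starting at position 1 (positions 1st, 4th, 7th, ...).
Working it through for "monarchy": intermediate "hymonarc", final "hor".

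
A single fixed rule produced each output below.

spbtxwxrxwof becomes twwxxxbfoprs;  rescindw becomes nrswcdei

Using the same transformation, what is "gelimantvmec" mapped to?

The rule is to sort the characters into alphabetical order, then swap the front and back halves of the string.
For "gelimantvmec", step one produces "aceegilmmntv"; step two turns that into "lmmntvaceegi".

lmmntvaceegi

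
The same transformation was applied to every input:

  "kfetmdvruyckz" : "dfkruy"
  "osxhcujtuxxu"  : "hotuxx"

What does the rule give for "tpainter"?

The rule is to sort the characters into alphabetical order, then keep every other character starting from the second (positions 2nd, 4th, 6th, ...).
On "tpainter": the first step gives "aeinprtt", and the second then gives "enrt".
(Check on "kfetmdvruyckz": → "cdefkkmrtuvyz" → "dfkruy" ✓)

enrt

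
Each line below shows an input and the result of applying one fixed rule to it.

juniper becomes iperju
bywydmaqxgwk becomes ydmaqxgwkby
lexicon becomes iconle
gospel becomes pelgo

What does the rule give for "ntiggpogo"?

ggpogont

Looking at the pairs, the operation is to move the first 3 characters to the end (rotate left by 3), then delete the last character.
Starting from "ntiggpogo": after the first operation, "ggpogonti"; after the second, "ggpogont".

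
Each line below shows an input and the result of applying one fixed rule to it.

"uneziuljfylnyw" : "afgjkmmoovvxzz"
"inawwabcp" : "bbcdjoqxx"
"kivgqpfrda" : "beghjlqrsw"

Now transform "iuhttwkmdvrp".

eijlnqsuuvwx

Rule — shift every letter 1 place forward in the alphabet (wrapping around), then sort the characters into alphabetical order.
On "iuhttwkmdvrp" that produces "eijlnqsuuvwx".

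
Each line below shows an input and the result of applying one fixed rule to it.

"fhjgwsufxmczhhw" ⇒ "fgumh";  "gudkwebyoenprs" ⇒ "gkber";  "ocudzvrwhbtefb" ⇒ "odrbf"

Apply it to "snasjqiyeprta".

ssipa

In each case the input is transformed by: keep one character in every 3, starting at position 1 (positions 1st, 4th, 7th, ...).
For "snasjqiyeprta" the result is "ssipa".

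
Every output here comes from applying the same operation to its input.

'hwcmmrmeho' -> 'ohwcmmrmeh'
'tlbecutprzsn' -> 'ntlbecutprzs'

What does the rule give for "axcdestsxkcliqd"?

daxcdestsxkcliq

Rule — move the last character to the front.
So "axcdestsxkcliqd" becomes "daxcdestsxkcliq".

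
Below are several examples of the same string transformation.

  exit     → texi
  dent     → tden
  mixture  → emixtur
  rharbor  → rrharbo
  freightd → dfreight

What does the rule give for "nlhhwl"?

lnlhhw

The rule is to move the last character to the front.
For "nlhhwl" the result is "lnlhhw".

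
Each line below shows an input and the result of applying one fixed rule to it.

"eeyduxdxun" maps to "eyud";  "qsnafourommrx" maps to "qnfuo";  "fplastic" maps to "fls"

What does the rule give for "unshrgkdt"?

The pattern: delete the last 3 characters, then keep every other character starting from the first (positions 1st, 3rd, 5th, ...).
Starting from "unshrgkdt": after the first operation, "unshrg"; after the second, "usr".

usr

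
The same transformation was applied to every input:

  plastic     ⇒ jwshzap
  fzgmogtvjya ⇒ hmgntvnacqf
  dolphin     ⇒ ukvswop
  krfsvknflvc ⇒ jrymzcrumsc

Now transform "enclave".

llujshc

In each case the input is transformed by: move the last character to the front, then shift every letter 7 places forward in the alphabet (wrapping around).
"enclave" → "eenclav" → "llujshc".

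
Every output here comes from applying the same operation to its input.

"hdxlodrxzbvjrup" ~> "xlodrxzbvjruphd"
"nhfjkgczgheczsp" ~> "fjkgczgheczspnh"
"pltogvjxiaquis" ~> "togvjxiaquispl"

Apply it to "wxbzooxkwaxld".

What's happening: move the first 2 characters to the end (rotate left by 2).
On "wxbzooxkwaxld" that produces "bzooxkwaxldwx".

bzooxkwaxldwx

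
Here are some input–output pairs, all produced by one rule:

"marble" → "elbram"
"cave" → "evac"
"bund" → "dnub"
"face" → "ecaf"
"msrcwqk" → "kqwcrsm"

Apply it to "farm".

In each case the input is transformed by: reverse the string.
For "farm" the result is "mraf".

mraf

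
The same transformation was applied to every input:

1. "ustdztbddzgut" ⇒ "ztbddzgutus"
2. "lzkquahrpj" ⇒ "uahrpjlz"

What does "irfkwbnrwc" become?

In each case the input is transformed by: move the first 2 characters to the end (rotate left by 2), then delete the first 2 characters.
Starting from "irfkwbnrwc": after the first operation, "fkwbnrwcir"; after the second, "wbnrwcir".

wbnrwcir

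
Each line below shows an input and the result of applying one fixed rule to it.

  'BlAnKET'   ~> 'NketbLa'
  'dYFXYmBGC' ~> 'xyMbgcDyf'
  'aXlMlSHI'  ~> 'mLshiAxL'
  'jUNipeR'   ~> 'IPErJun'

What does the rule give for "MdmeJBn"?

What's happening: move the first 3 characters to the end (rotate left by 3), then flip the case of every letter.
So "MdmeJBn" becomes "EjbNmDM".

EjbNmDM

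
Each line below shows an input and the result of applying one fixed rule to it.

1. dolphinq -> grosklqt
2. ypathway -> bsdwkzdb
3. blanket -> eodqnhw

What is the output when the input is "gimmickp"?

The pattern: shift every letter 3 places forward in the alphabet (wrapping around).
On "gimmickp" that produces "jlpplfns".

jlpplfns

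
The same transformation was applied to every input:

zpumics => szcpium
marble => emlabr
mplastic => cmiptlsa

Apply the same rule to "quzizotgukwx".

xqwukzuigzto

What's happening: take characters alternately from the front and the back (1st, last, 2nd, 2nd-last, ...), then swap each adjacent pair of characters (1↔2, 3↔4, ...).
Working it through for "quzizotgukwx": intermediate "qxuwzkiuzgot", final "xqwukzuigzto".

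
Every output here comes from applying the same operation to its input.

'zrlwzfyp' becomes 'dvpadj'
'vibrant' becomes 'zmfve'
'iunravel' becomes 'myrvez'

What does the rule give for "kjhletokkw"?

onlpixso

In each case the input is transformed by: shift every letter 4 places forward in the alphabet (wrapping around), then delete the last 2 characters.
Working it through for "kjhletokkw": intermediate "onlpixsooa", final "onlpixso".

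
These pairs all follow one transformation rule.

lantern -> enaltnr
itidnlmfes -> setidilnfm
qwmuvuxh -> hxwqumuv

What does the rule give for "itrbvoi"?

Looking at the pairs, the operation is to swap each adjacent pair of characters (1↔2, 3↔4, ...), then move the last 2 characters to the front (rotate right by 2).
"itrbvoi" → "tibrovi" → "vitibro".

vitibro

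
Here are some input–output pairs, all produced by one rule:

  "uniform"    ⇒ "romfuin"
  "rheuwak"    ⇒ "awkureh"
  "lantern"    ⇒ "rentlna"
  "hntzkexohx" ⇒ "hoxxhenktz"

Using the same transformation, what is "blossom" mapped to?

osmsbol

The transformation: move the last 2 characters to the front (rotate right by 2), then take characters alternately from the front and the back (1st, last, 2nd, 2nd-last, ...).
Starting from "blossom": after the first operation, "ombloss"; after the second, "osmsbol".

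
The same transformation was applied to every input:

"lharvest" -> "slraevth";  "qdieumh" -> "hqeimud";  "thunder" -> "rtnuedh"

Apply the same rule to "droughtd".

What's happening: swap each adjacent pair of characters (1↔2, 3↔4, ...), then swap the first and last characters.
For "droughtd" the result is "tduohgdr".

tduohgdr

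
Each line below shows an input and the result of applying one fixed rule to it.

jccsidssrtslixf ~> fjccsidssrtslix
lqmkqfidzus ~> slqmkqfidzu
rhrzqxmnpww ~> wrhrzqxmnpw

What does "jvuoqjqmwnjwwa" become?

Rule — move the last character to the front.
So "jvuoqjqmwnjwwa" becomes "ajvuoqjqmwnjww".

ajvuoqjqmwnjww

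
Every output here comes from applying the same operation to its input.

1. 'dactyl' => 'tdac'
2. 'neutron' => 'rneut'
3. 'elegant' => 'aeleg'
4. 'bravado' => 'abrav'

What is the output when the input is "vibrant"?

avibr

In each case the input is transformed by: delete the last 2 characters, then move the last character to the front.
Starting from "vibrant": after the first operation, "vibra"; after the second, "avibr".
(Check on "elegant": → "elega" → "aeleg" ✓)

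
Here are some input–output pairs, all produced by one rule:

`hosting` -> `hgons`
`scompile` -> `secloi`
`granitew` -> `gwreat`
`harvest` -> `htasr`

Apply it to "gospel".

Rule — take characters alternately from the front and the back (1st, last, 2nd, 2nd-last, ...), then delete the last 2 characters.
Applying both steps to "gospel": "gloesp", then "gloe".

gloe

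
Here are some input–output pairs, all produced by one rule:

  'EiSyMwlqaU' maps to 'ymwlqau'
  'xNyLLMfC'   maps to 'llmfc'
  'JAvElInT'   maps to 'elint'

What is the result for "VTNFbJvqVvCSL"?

fbjvqvvcsl

The rule is to delete the first 3 characters, then convert every letter to lowercase.
Starting from "VTNFbJvqVvCSL": after the first operation, "FbJvqVvCSL"; after the second, "fbjvqvvcsl".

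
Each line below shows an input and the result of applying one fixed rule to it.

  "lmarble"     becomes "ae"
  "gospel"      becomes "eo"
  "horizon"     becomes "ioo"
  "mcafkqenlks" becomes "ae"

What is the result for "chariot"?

aio

The pattern: move the first 2 characters to the end (rotate left by 2), then keep only the vowels.
Applying both steps to "chariot": "ariotch", then "aio".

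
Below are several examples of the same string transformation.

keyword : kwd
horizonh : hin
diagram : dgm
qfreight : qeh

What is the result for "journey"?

jry

The pattern: keep one character in every 3, starting at position 1 (positions 1st, 4th, 7th, ...).
For "journey" the result is "jry".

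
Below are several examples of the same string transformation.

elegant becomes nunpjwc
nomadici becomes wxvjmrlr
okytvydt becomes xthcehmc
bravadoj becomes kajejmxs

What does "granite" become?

The rule is to shift every letter 9 places forward in the alphabet (wrapping around).
Applying that to "granite" gives "pajwrcn".

pajwrcn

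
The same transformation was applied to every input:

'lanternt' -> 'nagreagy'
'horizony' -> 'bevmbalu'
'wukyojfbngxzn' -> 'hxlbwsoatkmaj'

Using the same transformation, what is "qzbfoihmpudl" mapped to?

mosbvuzchqyd

Each output is the input with this applied: move the first character to the end, then shift every letter 13 places forward in the alphabet (wrapping around) — i.e. ROT13.
"qzbfoihmpudl" → "zbfoihmpudlq" → "mosbvuzchqyd".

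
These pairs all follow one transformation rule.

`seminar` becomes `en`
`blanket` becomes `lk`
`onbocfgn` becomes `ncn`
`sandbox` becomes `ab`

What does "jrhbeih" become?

re

Rule — keep one character in every 3, starting at position 2 (positions 2nd, 5th, 8th, ...).
So "jrhbeih" becomes "re".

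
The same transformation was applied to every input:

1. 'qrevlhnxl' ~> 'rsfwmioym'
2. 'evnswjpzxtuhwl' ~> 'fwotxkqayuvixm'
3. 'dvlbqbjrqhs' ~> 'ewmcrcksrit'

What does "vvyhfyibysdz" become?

wwzigzjcztea

Rule — shift every letter 1 place forward in the alphabet (wrapping around).
Doing the same to "vvyhfyibysdz": "wwzigzjcztea".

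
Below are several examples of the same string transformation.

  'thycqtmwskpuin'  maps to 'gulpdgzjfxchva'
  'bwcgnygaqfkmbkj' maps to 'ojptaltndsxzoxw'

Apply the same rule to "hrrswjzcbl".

ueefjwmpoy

Rule — shift every letter 13 places forward in the alphabet (wrapping around) — i.e. ROT13.
Doing the same to "hrrswjzcbl": "ueefjwmpoy".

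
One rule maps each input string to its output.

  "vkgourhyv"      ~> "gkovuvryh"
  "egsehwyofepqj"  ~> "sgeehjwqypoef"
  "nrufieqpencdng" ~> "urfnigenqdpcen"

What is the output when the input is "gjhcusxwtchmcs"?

The transformation: move the first 2 characters to the end (rotate left by 2), then take characters alternately from the front and the back (1st, last, 2nd, 2nd-last, ...).
On "gjhcusxwtchmcs": the first step gives "hcusxwtchmcsgj", and the second then gives "hjcgusscxmwhtc".
(Check on "egsehwyofepqj": → "sehwyofepqjeg" → "sgeehjwqypoef" ✓)

hjcgusscxmwhtc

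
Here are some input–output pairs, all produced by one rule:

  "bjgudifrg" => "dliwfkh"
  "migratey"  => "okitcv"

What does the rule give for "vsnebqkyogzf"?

xupgdsmaqi

Rule — shift every letter 2 places forward in the alphabet (wrapping around), then delete the last 2 characters.
On "vsnebqkyogzf": the first step gives "xupgdsmaqibh", and the second then gives "xupgdsmaqi".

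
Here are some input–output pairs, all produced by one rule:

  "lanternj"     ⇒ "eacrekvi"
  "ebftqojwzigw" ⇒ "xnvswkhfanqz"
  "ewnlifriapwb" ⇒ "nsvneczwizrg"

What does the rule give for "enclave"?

Looking at the pairs, the operation is to move the last 2 characters to the front (rotate right by 2), then shift every letter 9 places backward in the alphabet (wrapping around).
Starting from "enclave": after the first operation, "veencla"; after the second, "mvvetcr".

mvvetcr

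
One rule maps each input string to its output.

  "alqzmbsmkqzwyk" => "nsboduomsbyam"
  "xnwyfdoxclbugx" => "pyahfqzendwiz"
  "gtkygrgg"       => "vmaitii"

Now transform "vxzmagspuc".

Rule — shift every letter 2 places forward in the alphabet (wrapping around), then delete the first character.
"vxzmagspuc" → "xzbociurwe" → "zbociurwe".

zbociurwe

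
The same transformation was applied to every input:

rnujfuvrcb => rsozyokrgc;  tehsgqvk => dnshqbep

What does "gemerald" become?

oxiadbjb

The rule is to swap the front and back halves of the string, then shift every letter 3 places backward in the alphabet (wrapping around).
Starting from "gemerald": after the first operation, "raldgeme"; after the second, "oxiadbjb".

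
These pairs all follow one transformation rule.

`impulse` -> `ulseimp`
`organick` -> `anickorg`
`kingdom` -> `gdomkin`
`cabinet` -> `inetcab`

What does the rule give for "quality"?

lityqua

The transformation: move the first 3 characters to the end (rotate left by 3).
So "quality" becomes "lityqua".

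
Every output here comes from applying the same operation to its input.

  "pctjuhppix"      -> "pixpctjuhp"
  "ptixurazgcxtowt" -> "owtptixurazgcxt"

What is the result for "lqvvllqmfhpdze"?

dzelqvvllqmfhp

Looking at the pairs, the operation is to move the last 3 characters to the front (rotate right by 3).
Applying that to "lqvvllqmfhpdze" gives "dzelqvvllqmfhp".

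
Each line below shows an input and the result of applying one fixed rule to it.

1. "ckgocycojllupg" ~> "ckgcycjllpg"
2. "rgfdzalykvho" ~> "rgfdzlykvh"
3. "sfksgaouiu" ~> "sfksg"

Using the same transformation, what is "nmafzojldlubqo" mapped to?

The pattern: remove every vowel.
Doing the same to "nmafzojldlubqo": "nmfzjldlbq".

nmfzjldlbq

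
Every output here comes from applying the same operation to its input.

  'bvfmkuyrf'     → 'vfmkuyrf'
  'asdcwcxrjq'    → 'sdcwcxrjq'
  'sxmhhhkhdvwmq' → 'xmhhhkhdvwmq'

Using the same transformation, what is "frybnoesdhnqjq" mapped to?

rybnoesdhnqjq

Rule — delete the first character.
Doing the same to "frybnoesdhnqjq": "rybnoesdhnqjq".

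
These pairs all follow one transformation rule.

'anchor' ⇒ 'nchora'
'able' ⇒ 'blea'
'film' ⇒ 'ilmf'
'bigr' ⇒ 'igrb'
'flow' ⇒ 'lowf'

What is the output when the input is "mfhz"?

fhzm

What's happening: move the first character to the end.
On "mfhz" that produces "fhzm".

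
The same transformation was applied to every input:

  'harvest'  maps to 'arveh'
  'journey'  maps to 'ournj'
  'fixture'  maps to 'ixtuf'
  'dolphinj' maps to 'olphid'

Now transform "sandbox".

Each output is the input with this applied: delete the last 2 characters, then move the first character to the end.
Applying that to "sandbox" gives "andbs".

andbs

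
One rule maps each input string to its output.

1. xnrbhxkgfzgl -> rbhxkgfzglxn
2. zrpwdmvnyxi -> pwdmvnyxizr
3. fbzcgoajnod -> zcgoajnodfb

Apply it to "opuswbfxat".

In each case the input is transformed by: move the first 2 characters to the end (rotate left by 2).
For "opuswbfxat" the result is "uswbfxatop".

uswbfxatop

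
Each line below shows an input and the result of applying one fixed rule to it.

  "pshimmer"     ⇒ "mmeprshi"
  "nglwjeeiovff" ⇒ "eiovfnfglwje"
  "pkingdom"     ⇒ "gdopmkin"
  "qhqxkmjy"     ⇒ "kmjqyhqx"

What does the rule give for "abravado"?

In each case the input is transformed by: swap the first and last characters, then swap the front and back halves of the string.
Applying that to "abravado" gives "vadaobra".

vadaobra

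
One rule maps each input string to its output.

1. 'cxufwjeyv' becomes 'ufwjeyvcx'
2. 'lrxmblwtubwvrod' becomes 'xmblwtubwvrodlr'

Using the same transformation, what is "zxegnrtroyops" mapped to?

In each case the input is transformed by: move the first 2 characters to the end (rotate left by 2).
For "zxegnrtroyops" the result is "egnrtroyopszx".

egnrtroyopszx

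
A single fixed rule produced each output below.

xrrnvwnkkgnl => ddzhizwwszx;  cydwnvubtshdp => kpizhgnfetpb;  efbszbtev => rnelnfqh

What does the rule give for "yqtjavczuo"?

cfvmholga

Rule — shift every letter 12 places forward in the alphabet (wrapping around), then delete the first character.
Applying both steps to "yqtjavczuo": "kcfvmholga", then "cfvmholga".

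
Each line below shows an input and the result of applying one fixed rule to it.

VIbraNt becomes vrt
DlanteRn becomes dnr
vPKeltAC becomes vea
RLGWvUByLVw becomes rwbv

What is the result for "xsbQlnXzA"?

What's happening: keep one character in every 3, starting at position 1 (positions 1st, 4th, 7th, ...), then convert every letter to lowercase.
Doing the same to "xsbQlnXzA": "xqx".

xqx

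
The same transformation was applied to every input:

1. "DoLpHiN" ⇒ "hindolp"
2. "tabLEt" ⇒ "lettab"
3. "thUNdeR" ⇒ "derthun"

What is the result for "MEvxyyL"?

yylmevx

The pattern: move the last 3 characters to the front (rotate right by 3), then convert every letter to lowercase.
"MEvxyyL" → "yyLMEvx" → "yylmevx".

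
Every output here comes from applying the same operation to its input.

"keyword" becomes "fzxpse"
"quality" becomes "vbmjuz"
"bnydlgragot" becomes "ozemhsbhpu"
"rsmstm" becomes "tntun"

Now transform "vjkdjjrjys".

klekkskzt

Each output is the input with this applied: shift every letter 1 place forward in the alphabet (wrapping around), then delete the first character.
Starting from "vjkdjjrjys": after the first operation, "wklekkskzt"; after the second, "klekkskzt".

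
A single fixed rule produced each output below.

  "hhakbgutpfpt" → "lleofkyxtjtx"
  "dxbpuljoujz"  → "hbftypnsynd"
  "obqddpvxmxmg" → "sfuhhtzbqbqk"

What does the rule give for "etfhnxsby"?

The transformation: shift every letter 4 places forward in the alphabet (wrapping around).
On "etfhnxsby" that produces "ixjlrbwfc".

ixjlrbwfc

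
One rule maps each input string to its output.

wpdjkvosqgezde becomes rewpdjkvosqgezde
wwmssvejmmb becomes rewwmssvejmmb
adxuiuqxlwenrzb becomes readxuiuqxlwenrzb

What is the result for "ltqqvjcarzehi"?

reltqqvjcarzehi

Rule — prepend "re".
On "ltqqvjcarzehi" that produces "reltqqvjcarzehi".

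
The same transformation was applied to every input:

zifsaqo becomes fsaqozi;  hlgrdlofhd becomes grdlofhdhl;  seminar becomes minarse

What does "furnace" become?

rnacefu

The pattern: move the first 2 characters to the end (rotate left by 2).
Doing the same to "furnace": "rnacefu".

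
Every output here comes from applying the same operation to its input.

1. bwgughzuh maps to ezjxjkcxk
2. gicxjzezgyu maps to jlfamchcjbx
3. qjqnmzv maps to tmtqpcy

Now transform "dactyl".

The rule is to shift every letter 3 places forward in the alphabet (wrapping around).
For "dactyl" the result is "gdfwbo".

gdfwbo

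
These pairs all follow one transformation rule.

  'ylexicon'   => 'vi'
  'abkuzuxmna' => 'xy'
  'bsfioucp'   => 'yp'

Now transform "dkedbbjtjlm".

What's happening: shift every letter 3 places backward in the alphabet (wrapping around), then keep only the first 2 characters.
Applying both steps to "dkedbbjtjlm": "ahbayygqgij", then "ah".

ah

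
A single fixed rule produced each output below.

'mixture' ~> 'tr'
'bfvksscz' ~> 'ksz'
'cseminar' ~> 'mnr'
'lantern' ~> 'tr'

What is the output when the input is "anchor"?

hr

The rule is to keep every other character starting from the second (positions 2nd, 4th, 6th, ...), then delete the first character.
Working it through for "anchor": intermediate "nhr", final "hr".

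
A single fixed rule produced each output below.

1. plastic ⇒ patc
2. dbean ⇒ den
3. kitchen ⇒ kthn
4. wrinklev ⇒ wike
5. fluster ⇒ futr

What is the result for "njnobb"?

nnb

Looking at the pairs, the operation is to keep every other character starting from the first (positions 1st, 3rd, 5th, ...).
So "njnobb" becomes "nnb".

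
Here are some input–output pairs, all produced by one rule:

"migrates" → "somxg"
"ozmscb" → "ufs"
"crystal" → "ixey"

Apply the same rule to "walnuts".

The pattern: shift every letter 6 places forward in the alphabet (wrapping around), then delete the last 3 characters.
So "walnuts" becomes "cgrt".
(Check on "ozmscb": → "ufsyih" → "ufs" ✓)

cgrt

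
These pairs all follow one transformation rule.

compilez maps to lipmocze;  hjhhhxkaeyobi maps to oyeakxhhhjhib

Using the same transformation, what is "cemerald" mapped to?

aremecdl

In each case the input is transformed by: move the last 2 characters to the front (rotate right by 2), then reverse the string.
"cemerald" → "ldcemera" → "aremecdl".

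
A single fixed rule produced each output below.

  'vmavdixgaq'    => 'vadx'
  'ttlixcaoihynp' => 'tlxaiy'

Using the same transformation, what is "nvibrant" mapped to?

nir

The pattern: keep every other character starting from the first (positions 1st, 3rd, 5th, ...), then delete the last character.
Starting from "nvibrant": after the first operation, "nirn"; after the second, "nir".
(Check on "ttlixcaoihynp": → "tlxaiyp" → "tlxaiy" ✓)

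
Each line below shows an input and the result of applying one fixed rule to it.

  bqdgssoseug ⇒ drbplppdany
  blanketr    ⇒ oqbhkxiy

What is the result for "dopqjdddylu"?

The pattern: reverse the string, then shift every letter 3 places backward in the alphabet (wrapping around).
Applying both steps to "dopqjdddylu": "ulydddjqpod", then "rivaaagnmla".

rivaaagnmla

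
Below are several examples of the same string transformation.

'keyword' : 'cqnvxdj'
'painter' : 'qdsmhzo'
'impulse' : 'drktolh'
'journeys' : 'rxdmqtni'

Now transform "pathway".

In each case the input is transformed by: shift every letter 1 place backward in the alphabet (wrapping around), then reverse the string.
On "pathway": the first step gives "ozsgvzx", and the second then gives "xzvgszo".

xzvgszo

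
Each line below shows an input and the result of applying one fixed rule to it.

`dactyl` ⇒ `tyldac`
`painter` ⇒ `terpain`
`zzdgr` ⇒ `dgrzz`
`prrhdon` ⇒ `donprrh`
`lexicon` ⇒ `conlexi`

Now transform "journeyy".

eyyjourn

The pattern: move the last 3 characters to the front (rotate right by 3).
Doing the same to "journeyy": "eyyjourn".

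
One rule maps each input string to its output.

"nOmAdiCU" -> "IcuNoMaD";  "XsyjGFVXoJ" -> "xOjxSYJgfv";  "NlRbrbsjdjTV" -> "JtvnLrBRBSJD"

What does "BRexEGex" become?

What's happening: flip the case of every letter, then move the last 3 characters to the front (rotate right by 3).
Applying both steps to "BRexEGex": "brEXegEX", then "gEXbrEXe".
(Check on "XsyjGFVXoJ": → "xSYJgfvxOj" → "xOjxSYJgfv" ✓)

gEXbrEXe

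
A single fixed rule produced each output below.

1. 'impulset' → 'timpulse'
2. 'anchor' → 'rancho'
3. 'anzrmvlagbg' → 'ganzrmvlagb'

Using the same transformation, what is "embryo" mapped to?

Each output is the input with this applied: move the last character to the front.
For "embryo" the result is "oembry".

oembry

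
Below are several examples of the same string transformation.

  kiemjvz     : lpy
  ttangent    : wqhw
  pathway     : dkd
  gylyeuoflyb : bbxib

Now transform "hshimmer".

vlpu

Each output is the input with this applied: shift every letter 3 places forward in the alphabet (wrapping around), then keep every other character starting from the second (positions 2nd, 4th, 6th, ...).
Starting from "hshimmer": after the first operation, "kvklpphu"; after the second, "vlpu".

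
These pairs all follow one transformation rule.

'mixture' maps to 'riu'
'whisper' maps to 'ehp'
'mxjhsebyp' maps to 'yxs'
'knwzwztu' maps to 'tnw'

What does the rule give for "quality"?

tui

The pattern: move the last 2 characters to the front (rotate right by 2), then keep one character in every 3, starting at position 1 (positions 1st, 4th, 7th, ...).
"quality" → "tui".
(Check on "mixture": → "remixtu" → "riu" ✓)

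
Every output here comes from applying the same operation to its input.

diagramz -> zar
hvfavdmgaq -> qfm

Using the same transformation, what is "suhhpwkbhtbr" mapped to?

rhhw

In each case the input is transformed by: take characters alternately from the front and the back (1st, last, 2nd, 2nd-last, ...), then keep one character in every 3, starting at position 2 (positions 2nd, 5th, 8th, ...).
For "suhhpwkbhtbr", step one produces "srubhthhpbwk"; step two turns that into "rhhw".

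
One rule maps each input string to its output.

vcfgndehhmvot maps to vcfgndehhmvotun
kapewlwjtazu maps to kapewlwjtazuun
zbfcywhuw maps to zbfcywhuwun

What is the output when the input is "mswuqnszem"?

The rule is to append "un".
Applying that to "mswuqnszem" gives "mswuqnszemun".

mswuqnszemun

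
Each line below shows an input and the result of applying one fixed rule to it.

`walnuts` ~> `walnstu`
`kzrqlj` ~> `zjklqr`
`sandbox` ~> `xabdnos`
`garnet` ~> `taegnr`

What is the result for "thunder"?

Looking at the pairs, the operation is to sort the characters into alphabetical order, then move the last character to the front.
Applying both steps to "thunder": "dehnrtu", then "udehnrt".

udehnrt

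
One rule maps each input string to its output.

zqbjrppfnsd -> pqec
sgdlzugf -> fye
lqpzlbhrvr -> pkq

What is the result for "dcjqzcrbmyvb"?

The rule is to keep one character in every 3, starting at position 2 (positions 2nd, 5th, 8th, ...), then shift every letter 1 place backward in the alphabet (wrapping around).
Working it through for "dcjqzcrbmyvb": intermediate "czbv", final "byau".

byau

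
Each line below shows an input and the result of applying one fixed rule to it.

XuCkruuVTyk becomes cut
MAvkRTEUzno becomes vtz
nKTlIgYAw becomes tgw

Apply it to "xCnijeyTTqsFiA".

What's happening: keep one character in every 3, starting at position 3 (positions 3rd, 6th, 9th, ...), then convert every letter to lowercase.
Applying both steps to "xCnijeyTTqsFiA": "neTF", then "netf".

netf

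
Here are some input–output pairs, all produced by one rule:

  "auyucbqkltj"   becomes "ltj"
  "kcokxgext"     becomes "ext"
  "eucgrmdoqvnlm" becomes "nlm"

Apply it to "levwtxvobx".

obx

Looking at the pairs, the operation is to keep only the last 3 characters.
So "levwtxvobx" becomes "obx".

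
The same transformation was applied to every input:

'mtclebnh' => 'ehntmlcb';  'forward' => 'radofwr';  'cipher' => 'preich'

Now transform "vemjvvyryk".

ykyevjmvvr

Each output is the input with this applied: swap each adjacent pair of characters (1↔2, 3↔4, ...), then move the last 3 characters to the front (rotate right by 3).
Applying both steps to "vemjvvyryk": "evjmvvryky", then "ykyevjmvvr".
(Check on "cipher": → "ichpre" → "preich" ✓)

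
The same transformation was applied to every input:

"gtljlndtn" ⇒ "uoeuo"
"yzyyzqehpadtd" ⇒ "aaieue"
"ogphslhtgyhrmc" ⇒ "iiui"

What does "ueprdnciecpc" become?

eo

Rule — shift every letter 1 place forward in the alphabet (wrapping around), then keep only the vowels.
Doing the same to "ueprdnciecpc": "eo".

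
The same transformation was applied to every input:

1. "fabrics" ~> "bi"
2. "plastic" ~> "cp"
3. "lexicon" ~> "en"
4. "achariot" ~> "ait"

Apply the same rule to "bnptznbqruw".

bptz

What's happening: sort the characters into alphabetical order, then keep one character in every 3, starting at position 2 (positions 2nd, 5th, 8th, ...).
Doing the same to "bnptznbqruw": "bptz".
(Check on "fabrics": → "abcfirs" → "bi" ✓)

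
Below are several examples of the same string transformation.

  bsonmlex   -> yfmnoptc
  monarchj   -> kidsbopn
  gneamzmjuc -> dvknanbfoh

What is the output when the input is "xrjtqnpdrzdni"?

What's happening: reverse the string, then shift every letter 1 place forward in the alphabet (wrapping around).
For "xrjtqnpdrzdni", step one produces "indzrdpnqtjrx"; step two turns that into "joeaseqoruksy".
(Check on "bsonmlex": → "xelmnosb" → "yfmnoptc" ✓)

joeaseqoruksy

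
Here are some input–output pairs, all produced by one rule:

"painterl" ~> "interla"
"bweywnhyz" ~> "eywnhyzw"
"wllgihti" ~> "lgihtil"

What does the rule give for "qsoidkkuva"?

Looking at the pairs, the operation is to delete the first character, then move the first character to the end.
For "qsoidkkuva", step one produces "soidkkuva"; step two turns that into "oidkkuvas".

oidkkuvas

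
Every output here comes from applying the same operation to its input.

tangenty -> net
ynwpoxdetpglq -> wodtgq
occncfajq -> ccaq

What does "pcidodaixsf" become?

ioaxf

Rule — delete the first 2 characters, then keep every other character starting from the first (positions 1st, 3rd, 5th, ...).
Working it through for "pcidodaixsf": intermediate "idodaixsf", final "ioaxf".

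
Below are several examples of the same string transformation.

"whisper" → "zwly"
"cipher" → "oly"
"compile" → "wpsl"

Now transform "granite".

The pattern: delete the first 3 characters, then shift every letter 7 places forward in the alphabet (wrapping around).
For "granite", step one produces "nite"; step two turns that into "upal".

upal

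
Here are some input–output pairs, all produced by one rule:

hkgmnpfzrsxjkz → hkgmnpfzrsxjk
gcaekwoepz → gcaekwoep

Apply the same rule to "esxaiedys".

esxaiedy

What's happening: delete the last character.
For "esxaiedys" the result is "esxaiedy".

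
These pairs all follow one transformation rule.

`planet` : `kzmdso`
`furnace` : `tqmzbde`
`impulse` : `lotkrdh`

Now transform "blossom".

knrrnla

What's happening: shift every letter 1 place backward in the alphabet (wrapping around), then move the first character to the end.
Working it through for "blossom": intermediate "aknrrnl", final "knrrnla".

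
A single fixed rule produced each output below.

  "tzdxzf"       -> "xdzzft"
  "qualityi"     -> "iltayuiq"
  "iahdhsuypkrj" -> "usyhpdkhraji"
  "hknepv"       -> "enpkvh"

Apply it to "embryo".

rbymoe

The transformation: swap the front and back halves of the string, then take characters alternately from the front and the back (1st, last, 2nd, 2nd-last, ...).
Doing the same to "embryo": "rbymoe".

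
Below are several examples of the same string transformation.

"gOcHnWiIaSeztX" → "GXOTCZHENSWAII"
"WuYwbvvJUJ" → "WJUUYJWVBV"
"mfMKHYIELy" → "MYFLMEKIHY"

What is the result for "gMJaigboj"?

Rule — take characters alternately from the front and the back (1st, last, 2nd, 2nd-last, ...), then convert every letter to uppercase.
On "gMJaigboj" that produces "GJMOJBAGI".

GJMOJBAGI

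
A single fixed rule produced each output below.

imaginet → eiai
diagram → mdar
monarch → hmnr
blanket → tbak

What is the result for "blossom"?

mbos

Rule — keep every other character starting from the first (positions 1st, 3rd, 5th, ...), then move the last character to the front.
Starting from "blossom": after the first operation, "bosm"; after the second, "mbos".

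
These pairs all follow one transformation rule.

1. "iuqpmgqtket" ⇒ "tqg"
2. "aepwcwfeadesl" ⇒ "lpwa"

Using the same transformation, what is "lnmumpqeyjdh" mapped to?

hmpy

The transformation: move the last 3 characters to the front (rotate right by 3), then keep one character in every 3, starting at position 3 (positions 3rd, 6th, 9th, ...).
So "lnmumpqeyjdh" becomes "hmpy".
(Check on "iuqpmgqtket": → "ketiuqpmgqt" → "tqg" ✓)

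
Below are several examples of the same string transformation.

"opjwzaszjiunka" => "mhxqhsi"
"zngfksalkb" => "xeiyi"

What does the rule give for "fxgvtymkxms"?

In each case the input is transformed by: keep every other character starting from the first (positions 1st, 3rd, 5th, ...), then shift every letter 2 places backward in the alphabet (wrapping around).
Working it through for "fxgvtymkxms": intermediate "fgtmxs", final "derkvq".

derkvq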